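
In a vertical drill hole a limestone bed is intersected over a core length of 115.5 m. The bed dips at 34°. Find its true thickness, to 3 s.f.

95.8 m

True thickness t = h · cos(dip) = 115.5 × cos 34°
t = 115.5 × 0.8290 = 95.754 m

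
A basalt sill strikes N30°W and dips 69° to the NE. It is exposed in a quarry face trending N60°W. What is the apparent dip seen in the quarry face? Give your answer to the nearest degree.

The section lies 30° from the strike.
tan α = tan 69° × sin 30° = 2.6051 × 0.5000 = 1.3025
α = arctan(1.3025) = 52.49°

52°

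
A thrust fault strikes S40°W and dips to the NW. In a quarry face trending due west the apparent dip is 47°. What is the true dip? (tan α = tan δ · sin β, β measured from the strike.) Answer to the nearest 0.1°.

54.5°

The section is 50° from the strike.
tan δ = tan α / sin β = tan 47° / sin 50° = 1.0724 / 0.7660 = 1.3999
true dip = arctan 1.3999 = 54.46°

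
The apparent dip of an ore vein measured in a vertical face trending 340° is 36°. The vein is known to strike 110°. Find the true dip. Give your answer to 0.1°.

43.5°

β = acute angle between strike 110° and section 340° = 50°.
tan(true dip) = tan 36° / sin 50° = 0.9484
true dip = arctan 0.9484 = 43.48°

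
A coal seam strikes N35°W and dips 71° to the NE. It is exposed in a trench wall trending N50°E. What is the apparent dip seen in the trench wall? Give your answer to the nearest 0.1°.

Angle between strike (N35°W) and section (N50°E): β = 85°.
tan(apparent dip) = tan 71° · sin 85° = 2.8932
apparent dip = arctan 2.8932 = 70.93°

70.9°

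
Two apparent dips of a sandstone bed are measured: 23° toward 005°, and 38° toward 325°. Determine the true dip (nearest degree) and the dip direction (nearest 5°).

true dip 40°, dip direction 305°

Each apparent-dip line lies in the plane. As unit vectors (x east, y north, z up), v₁ plunges 23°→005° and v₂ plunges 38°→325°.
n = v₁ × v₂ = (-0.312, 0.226, 0.466) (taken with n_z > 0).
tan δ = √(n_x²+n_y²)/n_z = 0.386/0.466, so δ = 39.6°.
The horizontal component of n points toward azimuth atan2(n_x, n_y) = 306°, the dip direction.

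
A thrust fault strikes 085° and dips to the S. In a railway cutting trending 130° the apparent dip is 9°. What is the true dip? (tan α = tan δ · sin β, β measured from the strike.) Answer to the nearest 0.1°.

The section is 45° from the strike.
tan(true dip) = tan 9° / sin 45° = 0.2240
δ = arctan(0.2240) = 12.63°

12.6°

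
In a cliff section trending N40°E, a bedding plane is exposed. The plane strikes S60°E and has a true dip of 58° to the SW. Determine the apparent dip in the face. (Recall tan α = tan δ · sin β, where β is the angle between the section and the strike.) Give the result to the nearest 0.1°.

57.6°

The section lies 80° from the strike.
tan α = tan 58° × sin 80° = 1.6003 × 0.9848 = 1.5760
α = arctan(1.5760) = 57.60°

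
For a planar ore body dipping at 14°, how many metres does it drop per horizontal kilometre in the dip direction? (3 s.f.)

249 m

drop per km = 1000 × tan 14° = 1000 × 0.2493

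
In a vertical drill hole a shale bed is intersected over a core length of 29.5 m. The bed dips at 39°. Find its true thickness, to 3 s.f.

22.9 m

True thickness t = h · cos(dip) = 29.5 × cos 39°
t = 29.5 × 0.7771 = 22.926 m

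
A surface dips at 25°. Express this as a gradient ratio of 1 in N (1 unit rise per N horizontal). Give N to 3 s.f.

1 : N means tan θ = 1/N, so N = 1/tan 25° = 1/0.4663

1 in 2.14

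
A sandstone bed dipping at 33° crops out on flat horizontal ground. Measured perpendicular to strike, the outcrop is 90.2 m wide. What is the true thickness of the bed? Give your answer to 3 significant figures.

49.1 m

True thickness t = w · sin(dip) = 90.2 × sin 33°
t = 90.2 × 0.5446 = 49.126 m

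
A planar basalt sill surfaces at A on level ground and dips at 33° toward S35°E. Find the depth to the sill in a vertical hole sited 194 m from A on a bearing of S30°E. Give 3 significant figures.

The hole lies 5° from the dip direction, so the down-dip offset is 194 × cos 5° = 193.26 m.
Depth = down-dip offset × tan(dip) = 193.26 × tan 33° = 193.26 × 0.6494
Depth = 125.51 m

126 m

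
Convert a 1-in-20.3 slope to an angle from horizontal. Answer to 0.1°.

2.8°

tan θ = 1/20.3 = 0.0493
θ = arctan(0.0493) = 2.82°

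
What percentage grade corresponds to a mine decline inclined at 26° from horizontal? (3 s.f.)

grade % = 100 × tan 26° = 100 × 0.4877

48.8%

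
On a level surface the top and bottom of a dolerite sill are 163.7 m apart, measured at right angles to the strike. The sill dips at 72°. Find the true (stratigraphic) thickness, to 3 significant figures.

True thickness t = w · sin(dip) = 163.7 × sin 72°
t = 163.7 × 0.9511 = 155.688 m

156 m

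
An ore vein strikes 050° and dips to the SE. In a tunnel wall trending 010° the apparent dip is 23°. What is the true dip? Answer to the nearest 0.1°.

The section is 40° from the strike.
tan(true dip) = tan 23° / sin 40° = 0.6604
δ = arctan(0.6604) = 33.44°

33.4°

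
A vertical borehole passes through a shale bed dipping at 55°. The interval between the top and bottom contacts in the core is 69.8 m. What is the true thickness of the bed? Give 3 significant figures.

True thickness t = h · cos(dip) = 69.8 × cos 55°
t = 69.8 × 0.5736 = 40.036 m

40.0 m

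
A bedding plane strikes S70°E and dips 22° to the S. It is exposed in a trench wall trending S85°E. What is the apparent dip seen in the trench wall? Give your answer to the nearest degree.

6°

Angle between strike (S70°E) and section (S85°E): β = 15°.
tan(apparent dip) = tan 22° · sin 15° = 0.1046
apparent dip = arctan 0.1046 = 5.97°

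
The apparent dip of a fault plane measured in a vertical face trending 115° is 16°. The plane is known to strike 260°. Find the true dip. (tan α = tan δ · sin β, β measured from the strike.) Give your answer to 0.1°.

β = acute angle between strike 260° and section 115° = 35°.
tan δ = tan α / sin β = tan 16° / sin 35° = 0.2867 / 0.5736 = 0.4999
true dip = arctan 0.4999 = 26.56°

26.6°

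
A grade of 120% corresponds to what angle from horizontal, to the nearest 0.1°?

tan θ = 120/100 = 1.2000
θ = arctan(1.2000) = 50.19°

50.2°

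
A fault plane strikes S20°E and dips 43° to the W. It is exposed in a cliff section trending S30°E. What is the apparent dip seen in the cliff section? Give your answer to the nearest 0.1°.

Angle between strike (S20°E) and section (S30°E): β = 10°.
tan α = tan 43° × sin 10° = 0.9325 × 0.1736 = 0.1619
apparent dip = arctan 0.1619 = 9.20°

9.2°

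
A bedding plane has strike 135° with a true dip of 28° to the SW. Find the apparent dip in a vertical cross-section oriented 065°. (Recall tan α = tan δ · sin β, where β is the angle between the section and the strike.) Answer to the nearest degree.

27°

The section lies 70° from the strike.
tan(apparent dip) = tan 28° · sin 70° = 0.4996
apparent dip = arctan 0.4996 = 26.55°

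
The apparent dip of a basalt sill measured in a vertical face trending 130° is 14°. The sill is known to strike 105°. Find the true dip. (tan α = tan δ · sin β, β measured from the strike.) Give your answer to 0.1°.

30.5°

The section is 25° from the strike.
tan δ = tan α / sin β = tan 14° / sin 25° = 0.2493 / 0.4226 = 0.5900
δ = arctan(0.5900) = 30.54°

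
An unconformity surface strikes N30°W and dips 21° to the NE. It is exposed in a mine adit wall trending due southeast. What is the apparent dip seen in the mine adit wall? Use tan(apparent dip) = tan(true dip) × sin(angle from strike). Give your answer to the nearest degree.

6°

Angle between strike (N30°W) and section (due southeast): β = 15°.
tan(apparent dip) = tan 21° · sin 15° = 0.0994
apparent dip = arctan 0.0994 = 5.67°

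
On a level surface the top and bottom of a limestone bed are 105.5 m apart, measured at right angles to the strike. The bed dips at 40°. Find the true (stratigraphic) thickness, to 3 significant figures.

True thickness t = w · sin(dip) = 105.5 × sin 40°
t = 105.5 × 0.6428 = 67.814 m

67.8 m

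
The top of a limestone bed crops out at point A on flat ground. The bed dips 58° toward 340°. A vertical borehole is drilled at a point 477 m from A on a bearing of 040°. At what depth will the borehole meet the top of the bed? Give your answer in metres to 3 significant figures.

The hole lies 60° from the dip direction, so the down-dip offset is 477 × cos 60° = 238.50 m.
Depth = down-dip offset × tan(dip) = 238.50 × tan 58° = 238.50 × 1.6003
Depth = 381.68 m

382 m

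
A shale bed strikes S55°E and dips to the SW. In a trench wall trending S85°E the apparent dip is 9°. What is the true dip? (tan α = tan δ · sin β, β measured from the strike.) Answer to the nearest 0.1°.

The section is 30° from the strike.
tan(true dip) = tan 9° / sin 30° = 0.3168
δ = arctan(0.3168) = 17.58°

17.6°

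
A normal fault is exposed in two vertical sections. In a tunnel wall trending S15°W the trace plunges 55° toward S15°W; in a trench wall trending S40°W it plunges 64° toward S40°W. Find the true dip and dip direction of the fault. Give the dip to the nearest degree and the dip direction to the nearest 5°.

The two traces are lines in the plane: v₁ = (sin 195°·cos 55°, cos 195°·cos 55°, −sin 55°), v₂ = (sin 220°·cos 64°, cos 220°·cos 64°, −sin 64°).
The plane normal is n = v₁ × v₂ ∝ (-0.223, -0.097, 0.106).
tan δ = √(n_x²+n_y²)/n_z = 0.243/0.106, so δ = 66.4°.
Dip direction = atan2(-0.223, -0.097) = 246° (azimuth of n's horizontal projection).

true dip 66°, dip direction 245°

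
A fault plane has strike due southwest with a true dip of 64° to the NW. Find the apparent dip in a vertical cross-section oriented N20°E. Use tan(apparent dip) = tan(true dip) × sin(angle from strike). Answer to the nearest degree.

The strike is due southwest and the section trends N20°E; the acute angle between them is β = 25°.
tan α = tan 64° × sin 25° = 2.0503 × 0.4226 = 0.8665
α = arctan(0.8665) = 40.91°

41°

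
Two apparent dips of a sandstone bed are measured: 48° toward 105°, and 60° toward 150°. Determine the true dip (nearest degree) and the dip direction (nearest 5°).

true dip 60°, dip direction 155°

Each apparent-dip line lies in the plane. As unit vectors (x east, y north, z up), v₁ plunges 48°→105° and v₂ plunges 60°→150°.
Cross product v₁ × v₂ gives the pole to the plane: n ∝ (0.172, -0.374, 0.237).
tan δ = √(n_x²+n_y²)/n_z = 0.412/0.237, so δ = 60.1°.
Dip direction = azimuth of (n_x, n_y) = atan2(0.172, -0.374) = 155°.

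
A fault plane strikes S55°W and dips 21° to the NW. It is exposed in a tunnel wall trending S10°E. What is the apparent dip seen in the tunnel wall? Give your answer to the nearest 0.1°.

Angle between strike (S55°W) and section (S10°E): β = 65°.
tan α = tan 21° × sin 65° = 0.3839 × 0.9063 = 0.3479
apparent dip = arctan 0.3479 = 19.18°

19.2°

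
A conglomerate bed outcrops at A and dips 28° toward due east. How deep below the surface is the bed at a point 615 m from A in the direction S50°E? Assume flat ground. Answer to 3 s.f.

The hole lies 40° from the dip direction, so the down-dip offset is 615 × cos 40° = 471.12 m.
Depth = down-dip offset × tan(dip) = 471.12 × tan 28° = 471.12 × 0.5317
Depth = 250.50 m

250 m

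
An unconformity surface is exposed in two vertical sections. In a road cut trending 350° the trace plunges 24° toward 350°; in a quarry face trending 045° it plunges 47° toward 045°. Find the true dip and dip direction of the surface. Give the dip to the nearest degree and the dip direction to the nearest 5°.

true dip 48°, dip direction 055°

Represent each trace as a vector plunging at its apparent dip toward its trend (east-north-up frame): v₁ = (-0.159, 0.900, -0.407), v₂ = (0.482, 0.482, -0.731).
n = v₁ × v₂ = (0.462, 0.312, 0.510) (taken with n_z > 0).
True dip = arccos(n_z / |n|) = arccos(0.6753) = 47.5°.
The horizontal component of n points toward azimuth atan2(n_x, n_y) = 56°, the dip direction.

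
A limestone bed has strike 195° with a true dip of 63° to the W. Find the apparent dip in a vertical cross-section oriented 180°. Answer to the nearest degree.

The strike is 195° and the section trends 180°; the acute angle between them is β = 15°.
tan α = tan 63° × sin 15° = 1.9626 × 0.2588 = 0.5080
apparent dip = arctan 0.5080 = 26.93°

27°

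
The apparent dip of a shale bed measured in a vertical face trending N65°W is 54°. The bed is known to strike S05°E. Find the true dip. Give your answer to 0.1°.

The section is 60° from the strike.
tan(true dip) = tan 54° / sin 60° = 1.5893
true dip = arctan 1.5893 = 57.82°

57.8°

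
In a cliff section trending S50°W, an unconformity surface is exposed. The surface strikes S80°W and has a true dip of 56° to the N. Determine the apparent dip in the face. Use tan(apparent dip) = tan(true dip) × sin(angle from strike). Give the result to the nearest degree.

The section lies 30° from the strike.
tan(apparent dip) = tan 56° · sin 30° = 0.7413
apparent dip = arctan 0.7413 = 36.55°

37°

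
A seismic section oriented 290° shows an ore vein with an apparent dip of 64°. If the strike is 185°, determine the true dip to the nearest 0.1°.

β = acute angle between strike 185° and section 290° = 75°.
tan δ = tan α / sin β = tan 64° / sin 75° = 2.0503 / 0.9659 = 2.1226
δ = arctan(2.1226) = 64.77°

64.8°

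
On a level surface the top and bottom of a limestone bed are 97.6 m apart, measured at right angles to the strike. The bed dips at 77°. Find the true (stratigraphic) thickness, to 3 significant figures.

95.1 m

True thickness t = w · sin(dip) = 97.6 × sin 77°
t = 97.6 × 0.9744 = 95.099 m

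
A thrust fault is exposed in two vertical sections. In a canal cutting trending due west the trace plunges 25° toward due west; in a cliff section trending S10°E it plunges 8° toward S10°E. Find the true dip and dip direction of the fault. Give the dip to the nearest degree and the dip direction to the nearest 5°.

Represent each trace as a vector plunging at its apparent dip toward its trend (east-north-up frame): v₁ = (-0.906, -0.000, -0.423), v₂ = (0.172, -0.975, -0.139).
The plane normal is n = v₁ × v₂ ∝ (-0.412, -0.199, 0.884).
tan δ = √(n_x²+n_y²)/n_z = 0.458/0.884, so δ = 27.4°.
The horizontal component of n points toward azimuth atan2(n_x, n_y) = 244°, the dip direction.

true dip 27°, dip direction 245°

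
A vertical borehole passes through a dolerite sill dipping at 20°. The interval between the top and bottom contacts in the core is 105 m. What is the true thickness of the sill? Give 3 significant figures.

True thickness t = h · cos(dip) = 105 × cos 20°
t = 105 × 0.9397 = 98.668 m

98.7 m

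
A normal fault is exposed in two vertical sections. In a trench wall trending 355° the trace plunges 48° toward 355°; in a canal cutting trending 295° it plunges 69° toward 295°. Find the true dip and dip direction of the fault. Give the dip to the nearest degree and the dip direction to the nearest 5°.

Each apparent-dip line lies in the plane. As unit vectors (x east, y north, z up), v₁ plunges 48°→355° and v₂ plunges 69°→295°.
Cross product v₁ × v₂ gives the pole to the plane: n ∝ (-0.510, 0.187, 0.208).
tan δ = √(n_x²+n_y²)/n_z = 0.543/0.208, so δ = 69.1°.
Dip direction = atan2(-0.510, 0.187) = 290° (azimuth of n's horizontal projection).

true dip 69°, dip direction 290°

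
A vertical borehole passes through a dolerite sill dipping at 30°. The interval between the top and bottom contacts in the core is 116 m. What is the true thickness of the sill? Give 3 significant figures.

True thickness t = h · cos(dip) = 116 × cos 30°
t = 116 × 0.8660 = 100.459 m

100 m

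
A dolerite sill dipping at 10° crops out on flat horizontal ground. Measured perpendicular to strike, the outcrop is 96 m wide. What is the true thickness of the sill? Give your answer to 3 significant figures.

True thickness t = w · sin(dip) = 96 × sin 10°
t = 96 × 0.1736 = 16.670 m

16.7 m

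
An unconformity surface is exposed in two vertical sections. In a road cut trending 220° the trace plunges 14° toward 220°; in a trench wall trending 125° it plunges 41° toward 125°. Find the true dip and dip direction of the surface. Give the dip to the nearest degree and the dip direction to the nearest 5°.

Represent each trace as a vector plunging at its apparent dip toward its trend (east-north-up frame): v₁ = (-0.624, -0.743, -0.242), v₂ = (0.618, -0.433, -0.656).
Cross product v₁ × v₂ gives the pole to the plane: n ∝ (0.383, -0.559, 0.730).
tan δ = √(n_x²+n_y²)/n_z = 0.677/0.730, so δ = 42.9°.
The horizontal component of n points toward azimuth atan2(n_x, n_y) = 146°, the dip direction.

true dip 43°, dip direction 145°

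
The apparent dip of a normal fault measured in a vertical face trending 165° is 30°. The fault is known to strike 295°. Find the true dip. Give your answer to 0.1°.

β = acute angle between strike 295° and section 165° = 50°.
tan(true dip) = tan 30° / sin 50° = 0.7537
δ = arctan(0.7537) = 37.00°

37.0°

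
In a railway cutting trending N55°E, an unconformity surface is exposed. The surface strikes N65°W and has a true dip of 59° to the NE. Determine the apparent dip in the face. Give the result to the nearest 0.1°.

55.2°

Angle between strike (N65°W) and section (N55°E): β = 60°.
tan(apparent dip) = tan 59° · sin 60° = 1.4413
apparent dip = arctan 1.4413 = 55.25°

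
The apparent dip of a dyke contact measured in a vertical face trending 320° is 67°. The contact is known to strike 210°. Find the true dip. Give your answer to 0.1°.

68.3°

β = acute angle between strike 210° and section 320° = 70°.
tan δ = tan α / sin β = tan 67° / sin 70° = 2.3559 / 0.9397 = 2.5070
δ = arctan(2.5070) = 68.25°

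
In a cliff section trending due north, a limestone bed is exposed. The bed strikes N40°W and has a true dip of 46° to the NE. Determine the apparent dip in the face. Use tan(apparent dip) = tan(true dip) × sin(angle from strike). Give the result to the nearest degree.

34°

The strike is N40°W and the section trends due north; the acute angle between them is β = 40°.
tan(apparent dip) = tan 46° · sin 40° = 0.6656
α = arctan(0.6656) = 33.65°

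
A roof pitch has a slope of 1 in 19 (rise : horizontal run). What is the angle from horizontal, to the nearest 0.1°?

tan θ = 1/19 = 0.0526
θ = arctan(0.0526) = 3.01°

3.0°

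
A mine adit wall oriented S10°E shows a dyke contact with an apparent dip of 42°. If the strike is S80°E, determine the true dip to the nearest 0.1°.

43.8°

β = acute angle between strike S80°E and section S10°E = 70°.
tan(true dip) = tan 42° / sin 70° = 0.9582
δ = arctan(0.9582) = 43.78°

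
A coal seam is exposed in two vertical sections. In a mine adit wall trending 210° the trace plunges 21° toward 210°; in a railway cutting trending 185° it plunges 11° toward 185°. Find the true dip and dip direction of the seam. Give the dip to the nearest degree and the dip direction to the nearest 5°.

Each apparent-dip line lies in the plane. As unit vectors (x east, y north, z up), v₁ plunges 21°→210° and v₂ plunges 11°→185°.
n = v₁ × v₂ = (-0.196, -0.058, 0.387) (taken with n_z > 0).
tan δ = √(n_x²+n_y²)/n_z = 0.205/0.387, so δ = 27.9°.
Dip direction = azimuth of (n_x, n_y) = atan2(-0.196, -0.058) = 253°.

true dip 28°, dip direction 255°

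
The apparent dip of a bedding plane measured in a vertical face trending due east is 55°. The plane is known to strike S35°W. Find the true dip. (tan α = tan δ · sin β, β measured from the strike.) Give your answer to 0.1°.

60.2°

The section is 55° from the strike.
tan δ = tan α / sin β = tan 55° / sin 55° = 1.4281 / 0.8192 = 1.7434
true dip = arctan 1.7434 = 60.16°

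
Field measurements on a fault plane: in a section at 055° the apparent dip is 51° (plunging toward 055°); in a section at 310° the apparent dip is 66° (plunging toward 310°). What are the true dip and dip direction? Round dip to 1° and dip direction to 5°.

true dip 71°, dip direction 350°

Represent each trace as a vector plunging at its apparent dip toward its trend (east-north-up frame): v₁ = (0.516, 0.361, -0.777), v₂ = (-0.312, 0.261, -0.914).
Cross product v₁ × v₂ gives the pole to the plane: n ∝ (-0.127, 0.713, 0.247).
tan δ = √(n_x²+n_y²)/n_z = 0.724/0.247, so δ = 71.2°.
The horizontal component of n points toward azimuth atan2(n_x, n_y) = 350°, the dip direction.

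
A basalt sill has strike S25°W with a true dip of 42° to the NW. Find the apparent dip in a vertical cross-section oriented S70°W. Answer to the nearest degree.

32°

Angle between strike (S25°W) and section (S70°W): β = 45°.
tan(apparent dip) = tan 42° · sin 45° = 0.6367
apparent dip = arctan 0.6367 = 32.48°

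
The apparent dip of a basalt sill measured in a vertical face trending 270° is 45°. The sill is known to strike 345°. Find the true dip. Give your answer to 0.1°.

46.0°

The section is 75° from the strike.
tan(true dip) = tan 45° / sin 75° = 1.0353
δ = arctan(1.0353) = 45.99°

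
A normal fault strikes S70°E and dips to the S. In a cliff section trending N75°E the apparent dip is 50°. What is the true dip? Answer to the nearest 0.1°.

The section is 35° from the strike.
tan δ = tan α / sin β = tan 50° / sin 35° = 1.1918 / 0.5736 = 2.0778
true dip = arctan 2.0778 = 64.30°

64.3°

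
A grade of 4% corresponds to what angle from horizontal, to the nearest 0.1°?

tan θ = 4/100 = 0.0400
θ = arctan(0.0400) = 2.29°

2.3°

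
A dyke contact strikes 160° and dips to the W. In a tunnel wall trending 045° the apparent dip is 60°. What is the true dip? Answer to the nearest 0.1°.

β = acute angle between strike 160° and section 045° = 65°.
tan δ = tan α / sin β = tan 60° / sin 65° = 1.7321 / 0.9063 = 1.9111
δ = arctan(1.9111) = 62.38°

62.4°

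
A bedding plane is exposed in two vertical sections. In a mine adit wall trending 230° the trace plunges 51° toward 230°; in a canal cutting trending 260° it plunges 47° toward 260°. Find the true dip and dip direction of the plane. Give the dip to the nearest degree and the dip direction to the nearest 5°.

Represent each trace as a vector plunging at its apparent dip toward its trend (east-north-up frame): v₁ = (-0.482, -0.405, -0.777), v₂ = (-0.672, -0.118, -0.731).
n = v₁ × v₂ = (-0.204, -0.169, 0.215) (taken with n_z > 0).
Dip δ = arctan(|n_h|/n_z) = arctan(0.265/0.215) = 51.0°.
Dip direction = azimuth of (n_x, n_y) = atan2(-0.204, -0.169) = 230°.

true dip 51°, dip direction 230°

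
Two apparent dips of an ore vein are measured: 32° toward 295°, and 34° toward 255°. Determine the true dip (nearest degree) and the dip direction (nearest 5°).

The two traces are lines in the plane: v₁ = (sin 295°·cos 32°, cos 295°·cos 32°, −sin 32°), v₂ = (sin 255°·cos 34°, cos 255°·cos 34°, −sin 34°).
The plane normal is n = v₁ × v₂ ∝ (-0.314, -0.005, 0.452).
True dip = arccos(n_z / |n|) = arccos(0.8211) = 34.8°.
The horizontal component of n points toward azimuth atan2(n_x, n_y) = 269°, the dip direction.

true dip 35°, dip direction 270°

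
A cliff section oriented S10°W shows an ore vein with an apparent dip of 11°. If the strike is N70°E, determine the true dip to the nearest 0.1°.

12.7°

The section is 60° from the strike.
tan δ = tan α / sin β = tan 11° / sin 60° = 0.1944 / 0.8660 = 0.2245
δ = arctan(0.2245) = 12.65°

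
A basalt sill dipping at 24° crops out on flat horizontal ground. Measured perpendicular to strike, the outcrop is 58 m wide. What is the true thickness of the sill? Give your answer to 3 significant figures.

True thickness t = w · sin(dip) = 58 × sin 24°
t = 58 × 0.4067 = 23.591 m

23.6 m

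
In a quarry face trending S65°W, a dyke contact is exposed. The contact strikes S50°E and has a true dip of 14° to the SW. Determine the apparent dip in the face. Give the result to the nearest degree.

13°

The strike is S50°E and the section trends S65°W; the acute angle between them is β = 65°.
tan(apparent dip) = tan 14° · sin 65° = 0.2260
apparent dip = arctan 0.2260 = 12.73°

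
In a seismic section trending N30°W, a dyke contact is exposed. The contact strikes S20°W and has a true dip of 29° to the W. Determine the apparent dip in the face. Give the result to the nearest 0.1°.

The strike is S20°W and the section trends N30°W; the acute angle between them is β = 50°.
tan(apparent dip) = tan 29° · sin 50° = 0.4246
α = arctan(0.4246) = 23.01°

23.0°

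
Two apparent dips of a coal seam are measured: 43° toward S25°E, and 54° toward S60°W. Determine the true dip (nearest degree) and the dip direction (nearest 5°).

The two traces are lines in the plane: v₁ = (sin 155°·cos 43°, cos 155°·cos 43°, −sin 43°), v₂ = (sin 240°·cos 54°, cos 240°·cos 54°, −sin 54°).
The plane normal is n = v₁ × v₂ ∝ (-0.336, -0.597, 0.428).
True dip = arccos(n_z / |n|) = arccos(0.5300) = 58.0°.
Dip direction = azimuth of (n_x, n_y) = atan2(-0.336, -0.597) = 209°.

true dip 58°, dip direction 210°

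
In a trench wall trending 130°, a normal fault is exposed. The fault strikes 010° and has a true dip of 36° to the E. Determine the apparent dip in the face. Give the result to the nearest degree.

32°

The section lies 60° from the strike.
tan(apparent dip) = tan 36° · sin 60° = 0.6292
apparent dip = arctan 0.6292 = 32.18°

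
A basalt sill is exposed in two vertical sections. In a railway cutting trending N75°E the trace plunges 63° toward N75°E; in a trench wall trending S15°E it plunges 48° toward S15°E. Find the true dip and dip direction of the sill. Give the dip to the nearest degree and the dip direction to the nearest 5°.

Each apparent-dip line lies in the plane. As unit vectors (x east, y north, z up), v₁ plunges 63°→N75°E and v₂ plunges 48°→S15°E.
n = v₁ × v₂ = (0.663, -0.172, 0.304) (taken with n_z > 0).
tan δ = √(n_x²+n_y²)/n_z = 0.685/0.304, so δ = 66.1°.
Dip direction = atan2(0.663, -0.172) = 105° (azimuth of n's horizontal projection).

true dip 66°, dip direction 105°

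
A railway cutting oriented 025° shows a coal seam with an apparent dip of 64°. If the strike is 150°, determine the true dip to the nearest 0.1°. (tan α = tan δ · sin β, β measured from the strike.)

β = acute angle between strike 150° and section 025° = 55°.
tan(true dip) = tan 64° / sin 55° = 2.5030
δ = arctan(2.5030) = 68.22°

68.2°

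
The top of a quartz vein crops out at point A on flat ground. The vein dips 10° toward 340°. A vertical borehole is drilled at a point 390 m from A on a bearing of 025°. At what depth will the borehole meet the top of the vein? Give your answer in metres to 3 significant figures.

The hole lies 45° from the dip direction, so the down-dip offset is 390 × cos 45° = 275.77 m.
Depth = down-dip offset × tan(dip) = 275.77 × tan 10° = 275.77 × 0.1763
Depth = 48.63 m

48.6 m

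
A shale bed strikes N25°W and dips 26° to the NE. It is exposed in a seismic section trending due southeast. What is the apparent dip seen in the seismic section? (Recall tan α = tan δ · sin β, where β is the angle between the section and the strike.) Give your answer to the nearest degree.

9°

Angle between strike (N25°W) and section (due southeast): β = 20°.
tan(apparent dip) = tan 26° · sin 20° = 0.1668
apparent dip = arctan 0.1668 = 9.47°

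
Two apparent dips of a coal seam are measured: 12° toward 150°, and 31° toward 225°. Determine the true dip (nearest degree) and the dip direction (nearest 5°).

true dip 31°, dip direction 220°

The two traces are lines in the plane: v₁ = (sin 150°·cos 12°, cos 150°·cos 12°, −sin 12°), v₂ = (sin 225°·cos 31°, cos 225°·cos 31°, −sin 31°).
Cross product v₁ × v₂ gives the pole to the plane: n ∝ (-0.310, -0.378, 0.810).
Dip δ = arctan(|n_h|/n_z) = arctan(0.489/0.810) = 31.1°.
The horizontal component of n points toward azimuth atan2(n_x, n_y) = 219°, the dip direction.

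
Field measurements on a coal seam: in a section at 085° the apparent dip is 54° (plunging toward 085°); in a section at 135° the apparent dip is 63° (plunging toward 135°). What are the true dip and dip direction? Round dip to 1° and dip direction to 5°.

true dip 63°, dip direction 130°

The two traces are lines in the plane: v₁ = (sin 85°·cos 54°, cos 85°·cos 54°, −sin 54°), v₂ = (sin 135°·cos 63°, cos 135°·cos 63°, −sin 63°).
Cross product v₁ × v₂ gives the pole to the plane: n ∝ (0.305, -0.262, 0.204).
True dip = arccos(n_z / |n|) = arccos(0.4529) = 63.1°.
Dip direction = azimuth of (n_x, n_y) = atan2(0.305, -0.262) = 131°.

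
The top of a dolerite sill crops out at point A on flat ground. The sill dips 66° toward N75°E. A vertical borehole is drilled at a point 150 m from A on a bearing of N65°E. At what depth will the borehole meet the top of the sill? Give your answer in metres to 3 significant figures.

The hole lies 10° from the dip direction, so the down-dip offset is 150 × cos 10° = 147.72 m.
Depth = down-dip offset × tan(dip) = 147.72 × tan 66° = 147.72 × 2.2460
Depth = 331.79 m

332 m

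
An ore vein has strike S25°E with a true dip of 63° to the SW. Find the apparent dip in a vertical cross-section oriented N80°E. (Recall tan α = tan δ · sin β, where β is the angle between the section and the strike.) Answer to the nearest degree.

The strike is S25°E and the section trends N80°E; the acute angle between them is β = 75°.
tan(apparent dip) = tan 63° · sin 75° = 1.8957
α = arctan(1.8957) = 62.19°

62°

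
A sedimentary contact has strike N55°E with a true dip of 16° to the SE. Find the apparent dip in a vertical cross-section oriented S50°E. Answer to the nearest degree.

The section lies 75° from the strike.
tan α = tan 16° × sin 75° = 0.2867 × 0.9659 = 0.2770
α = arctan(0.2770) = 15.48°

15°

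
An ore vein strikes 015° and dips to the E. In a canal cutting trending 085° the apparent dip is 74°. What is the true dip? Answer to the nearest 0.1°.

β = acute angle between strike 015° and section 085° = 70°.
tan(true dip) = tan 74° / sin 70° = 3.7112
true dip = arctan 3.7112 = 74.92°

74.9°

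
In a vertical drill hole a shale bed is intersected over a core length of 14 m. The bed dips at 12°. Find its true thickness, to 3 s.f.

13.7 m

True thickness t = h · cos(dip) = 14 × cos 12°
t = 14 × 0.9781 = 13.694 m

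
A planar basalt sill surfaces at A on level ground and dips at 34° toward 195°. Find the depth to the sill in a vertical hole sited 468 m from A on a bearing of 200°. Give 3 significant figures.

314 m

The hole lies 5° from the dip direction, so the down-dip offset is 468 × cos 5° = 466.22 m.
Depth = down-dip offset × tan(dip) = 466.22 × tan 34° = 466.22 × 0.6745
Depth = 314.47 m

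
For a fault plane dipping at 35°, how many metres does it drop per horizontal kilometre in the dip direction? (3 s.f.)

700 m

drop per km = 1000 × tan 35° = 1000 × 0.7002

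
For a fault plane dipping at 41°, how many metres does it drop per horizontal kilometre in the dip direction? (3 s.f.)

drop per km = 1000 × tan 41° = 1000 × 0.8693

869 m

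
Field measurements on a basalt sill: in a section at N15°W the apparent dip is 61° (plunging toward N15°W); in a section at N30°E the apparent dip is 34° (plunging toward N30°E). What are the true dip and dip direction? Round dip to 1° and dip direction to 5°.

Represent each trace as a vector plunging at its apparent dip toward its trend (east-north-up frame): v₁ = (-0.125, 0.468, -0.875), v₂ = (0.415, 0.718, -0.559).
The plane normal is n = v₁ × v₂ ∝ (-0.366, 0.433, 0.284).
True dip = arccos(n_z / |n|) = arccos(0.4482) = 63.4°.
Dip direction = azimuth of (n_x, n_y) = atan2(-0.366, 0.433) = 320°.

true dip 63°, dip direction 320°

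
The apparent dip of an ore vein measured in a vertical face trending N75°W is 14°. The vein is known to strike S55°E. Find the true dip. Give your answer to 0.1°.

36.1°

β = acute angle between strike S55°E and section N75°W = 20°.
tan δ = tan α / sin β = tan 14° / sin 20° = 0.2493 / 0.3420 = 0.7290
true dip = arctan 0.7290 = 36.09°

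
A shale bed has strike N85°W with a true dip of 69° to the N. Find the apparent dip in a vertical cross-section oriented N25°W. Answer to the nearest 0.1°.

66.1°

The section lies 60° from the strike.
tan(apparent dip) = tan 69° · sin 60° = 2.2561
apparent dip = arctan 2.2561 = 66.09°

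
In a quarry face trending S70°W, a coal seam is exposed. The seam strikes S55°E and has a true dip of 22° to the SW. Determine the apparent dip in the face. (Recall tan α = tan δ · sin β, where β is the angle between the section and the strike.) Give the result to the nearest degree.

The section lies 55° from the strike.
tan(apparent dip) = tan 22° · sin 55° = 0.3310
apparent dip = arctan 0.3310 = 18.31°

18°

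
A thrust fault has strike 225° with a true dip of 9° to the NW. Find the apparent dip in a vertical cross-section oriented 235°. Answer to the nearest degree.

2°

The strike is 225° and the section trends 235°; the acute angle between them is β = 10°.
tan(apparent dip) = tan 9° · sin 10° = 0.0275
α = arctan(0.0275) = 1.58°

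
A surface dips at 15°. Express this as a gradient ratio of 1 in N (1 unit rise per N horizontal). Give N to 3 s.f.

1 in 3.73

1 : N means tan θ = 1/N, so N = 1/tan 15° = 1/0.2679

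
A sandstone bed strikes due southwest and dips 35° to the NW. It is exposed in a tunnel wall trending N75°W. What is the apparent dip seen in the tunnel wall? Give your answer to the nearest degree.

The section lies 60° from the strike.
tan(apparent dip) = tan 35° · sin 60° = 0.6064
apparent dip = arctan 0.6064 = 31.23°

31°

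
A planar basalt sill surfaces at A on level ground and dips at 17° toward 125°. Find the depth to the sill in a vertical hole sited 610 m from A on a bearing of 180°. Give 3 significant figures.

The hole lies 55° from the dip direction, so the down-dip offset is 610 × cos 55° = 349.88 m.
Depth = down-dip offset × tan(dip) = 349.88 × tan 17° = 349.88 × 0.3057
Depth = 106.97 m

107 m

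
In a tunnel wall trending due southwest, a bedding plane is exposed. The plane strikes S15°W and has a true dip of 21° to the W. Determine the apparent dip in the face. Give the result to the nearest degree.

11°

The strike is S15°W and the section trends due southwest; the acute angle between them is β = 30°.
tan(apparent dip) = tan 21° · sin 30° = 0.1919
apparent dip = arctan 0.1919 = 10.86°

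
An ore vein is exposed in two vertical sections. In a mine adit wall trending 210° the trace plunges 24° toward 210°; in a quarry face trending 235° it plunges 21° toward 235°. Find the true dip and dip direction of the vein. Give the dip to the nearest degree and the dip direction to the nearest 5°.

Represent each trace as a vector plunging at its apparent dip toward its trend (east-north-up frame): v₁ = (-0.457, -0.791, -0.407), v₂ = (-0.765, -0.535, -0.358).
n = v₁ × v₂ = (-0.066, -0.147, 0.360) (taken with n_z > 0).
True dip = arccos(n_z / |n|) = arccos(0.9127) = 24.1°.
Dip direction = azimuth of (n_x, n_y) = atan2(-0.066, -0.147) = 204°.

true dip 24°, dip direction 205°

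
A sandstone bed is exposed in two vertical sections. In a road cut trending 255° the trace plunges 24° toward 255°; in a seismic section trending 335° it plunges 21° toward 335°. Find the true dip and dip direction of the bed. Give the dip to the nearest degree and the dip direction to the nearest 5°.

true dip 29°, dip direction 290°

Represent each trace as a vector plunging at its apparent dip toward its trend (east-north-up frame): v₁ = (-0.882, -0.236, -0.407), v₂ = (-0.395, 0.846, -0.358).
n = v₁ × v₂ = (-0.429, 0.156, 0.840) (taken with n_z > 0).
True dip = arccos(n_z / |n|) = arccos(0.8787) = 28.5°.
Dip direction = azimuth of (n_x, n_y) = atan2(-0.429, 0.156) = 290°.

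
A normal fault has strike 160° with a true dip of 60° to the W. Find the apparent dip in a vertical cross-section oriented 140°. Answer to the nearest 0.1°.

The section lies 20° from the strike.
tan(apparent dip) = tan 60° · sin 20° = 0.5924
apparent dip = arctan 0.5924 = 30.64°

30.6°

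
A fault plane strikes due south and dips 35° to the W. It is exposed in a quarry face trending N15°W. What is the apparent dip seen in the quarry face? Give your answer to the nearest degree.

10°

Angle between strike (due south) and section (N15°W): β = 15°.
tan α = tan 35° × sin 15° = 0.7002 × 0.2588 = 0.1812
α = arctan(0.1812) = 10.27°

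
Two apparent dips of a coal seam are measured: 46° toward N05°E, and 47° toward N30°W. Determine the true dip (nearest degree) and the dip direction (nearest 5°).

true dip 48°, dip direction 345°

The two traces are lines in the plane: v₁ = (sin 5°·cos 46°, cos 5°·cos 46°, −sin 46°), v₂ = (sin 330°·cos 47°, cos 330°·cos 47°, −sin 47°).
n = v₁ × v₂ = (-0.081, 0.290, 0.272) (taken with n_z > 0).
True dip = arccos(n_z / |n|) = arccos(0.6704) = 47.9°.
Dip direction = atan2(-0.081, 0.290) = 344° (azimuth of n's horizontal projection).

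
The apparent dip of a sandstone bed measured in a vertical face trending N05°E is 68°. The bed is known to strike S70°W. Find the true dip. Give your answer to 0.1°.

The section is 65° from the strike.
tan(true dip) = tan 68° / sin 65° = 2.7310
true dip = arctan 2.7310 = 69.89°

69.9°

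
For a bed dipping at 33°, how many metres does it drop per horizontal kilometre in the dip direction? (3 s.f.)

649 m

drop per km = 1000 × tan 33° = 1000 × 0.6494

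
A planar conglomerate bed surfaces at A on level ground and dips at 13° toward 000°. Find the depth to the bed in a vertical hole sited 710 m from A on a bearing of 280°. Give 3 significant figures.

28.5 m

The hole lies 80° from the dip direction, so the down-dip offset is 710 × cos 80° = 123.29 m.
Depth = down-dip offset × tan(dip) = 123.29 × tan 13° = 123.29 × 0.2309
Depth = 28.46 m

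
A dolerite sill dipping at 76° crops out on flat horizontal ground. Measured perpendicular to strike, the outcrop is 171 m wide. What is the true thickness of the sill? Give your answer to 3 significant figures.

True thickness t = w · sin(dip) = 171 × sin 76°
t = 171 × 0.9703 = 165.921 m

166 m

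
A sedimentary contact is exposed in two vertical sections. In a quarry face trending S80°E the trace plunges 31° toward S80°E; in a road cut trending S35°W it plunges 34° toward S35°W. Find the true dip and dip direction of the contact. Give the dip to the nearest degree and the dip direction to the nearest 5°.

Each apparent-dip line lies in the plane. As unit vectors (x east, y north, z up), v₁ plunges 31°→S80°E and v₂ plunges 34°→S35°W.
n = v₁ × v₂ = (0.267, -0.717, 0.644) (taken with n_z > 0).
True dip = arccos(n_z / |n|) = arccos(0.6441) = 49.9°.
Dip direction = atan2(0.267, -0.717) = 160° (azimuth of n's horizontal projection).

true dip 50°, dip direction 160°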